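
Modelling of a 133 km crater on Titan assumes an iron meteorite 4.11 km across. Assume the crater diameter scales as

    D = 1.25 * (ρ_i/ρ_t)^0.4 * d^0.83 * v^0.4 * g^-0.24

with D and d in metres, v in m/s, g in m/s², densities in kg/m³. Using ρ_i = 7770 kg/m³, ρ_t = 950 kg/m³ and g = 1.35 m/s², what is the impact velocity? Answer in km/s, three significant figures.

Rearranging for v: v = [D / (1.25 · (7770/950)^0.4 · 4110^0.83 · 1.35^-0.24)]^(1/0.4).
D = 133000 m.
(7770/950)^0.4 = 2.318
4110^0.83 = 998.8
1.35^-0.24 = 0.9305
Denominator = 1.25 × 2.318 × 998.8 × 0.9305 = 2693
D / 2693 = 133000 / 2693 = 49.39
v = 49.39^(1/0.4) = 49.39^2.5 = 17143 m/s

v ≈ 17.1 km/s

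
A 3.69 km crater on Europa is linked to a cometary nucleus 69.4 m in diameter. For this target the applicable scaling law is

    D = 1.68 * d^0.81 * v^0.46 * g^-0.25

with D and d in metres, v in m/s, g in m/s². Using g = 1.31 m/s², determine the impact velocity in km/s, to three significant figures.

v ≈ 12.2 km/s

Rearranging for v: v = [D / (1.68 · 69.4^0.81 · 1.31^-0.25)]^(1/0.46).
D = 3690 m.
69.4^0.81 = 31.01
1.31^-0.25 = 0.9347
Denominator = 1.68 × 31.01 × 0.9347 = 48.69
D / 48.69 = 3690 / 48.69 = 75.79
v = 75.79^(1/0.46) = 75.79^2.1739 = 12192 m/s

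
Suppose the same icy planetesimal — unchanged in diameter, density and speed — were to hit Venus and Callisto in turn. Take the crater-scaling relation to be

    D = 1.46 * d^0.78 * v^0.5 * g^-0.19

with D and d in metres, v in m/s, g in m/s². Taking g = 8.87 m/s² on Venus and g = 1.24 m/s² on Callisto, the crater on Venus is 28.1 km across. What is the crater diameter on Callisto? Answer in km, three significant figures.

D ≈ 40.8 km

All impactor-dependent factors cancel in the ratio, leaving D_Callisto/D_Venus = (g_Callisto/g_Venus)^-0.19.
(1.24/8.87)^-0.19 = 0.1398^-0.19 = 1.453
D_Callisto = 1.453 × 28.1 km = 40.8 km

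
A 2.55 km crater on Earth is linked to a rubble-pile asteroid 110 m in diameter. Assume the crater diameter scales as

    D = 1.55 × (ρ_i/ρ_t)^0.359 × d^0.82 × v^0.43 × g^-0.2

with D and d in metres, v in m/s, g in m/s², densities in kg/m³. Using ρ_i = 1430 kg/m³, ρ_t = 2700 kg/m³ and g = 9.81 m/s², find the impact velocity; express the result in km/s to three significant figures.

Rearranging for v: v = [D / (1.55 · (1430/2700)^0.359 · 110^0.82 · 9.81^-0.2)]^(1/0.43).
D = 2550 m.
(1430/2700)^0.359 = 0.7960
110^0.82 = 47.20
9.81^-0.2 = 0.6334
Denominator = 1.55 × 0.7960 × 47.20 × 0.6334 = 36.89
D / 36.89 = 2550 / 36.89 = 69.12
v = 69.12^(1/0.43) = 69.12^2.3256 = 18975 m/s

v ≈ 19.0 km/s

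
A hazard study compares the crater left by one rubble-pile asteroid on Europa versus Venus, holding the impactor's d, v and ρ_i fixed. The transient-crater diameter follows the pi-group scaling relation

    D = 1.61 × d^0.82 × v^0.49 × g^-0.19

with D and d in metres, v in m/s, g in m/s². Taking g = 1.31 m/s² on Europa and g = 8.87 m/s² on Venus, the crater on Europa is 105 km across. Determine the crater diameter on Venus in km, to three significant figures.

All impactor-dependent factors cancel in the ratio, leaving D_Venus/D_Europa = (g_Venus/g_Europa)^-0.19.
(8.87/1.31)^-0.19 = 6.771^-0.19 = 0.6953
D_Venus = 0.6953 × 105 km = 73.0 km

D ≈ 73.0 km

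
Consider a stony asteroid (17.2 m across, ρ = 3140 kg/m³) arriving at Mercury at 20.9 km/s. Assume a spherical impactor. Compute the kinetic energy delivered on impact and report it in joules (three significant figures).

E ≈ 1.83 × 10^15 J

v = 20900 m/s.
Mass m = (π/6) ρ d³ = (π/6) × 3140 × (17.2)³ = 8.366 × 10^6 kg
E = ½ m v² = 0.5 × 8.366 × 10^6 × (20900)² = 1.827 × 10^15 J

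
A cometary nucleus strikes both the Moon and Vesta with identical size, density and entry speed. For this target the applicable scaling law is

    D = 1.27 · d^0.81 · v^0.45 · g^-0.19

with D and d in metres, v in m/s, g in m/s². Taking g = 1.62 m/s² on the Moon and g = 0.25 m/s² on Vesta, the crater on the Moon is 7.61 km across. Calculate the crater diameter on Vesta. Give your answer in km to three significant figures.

D ≈ 10.9 km

All impactor-dependent factors cancel in the ratio, leaving D_Vesta/D_Moon = (g_Vesta/g_Moon)^-0.19.
(0.25/1.62)^-0.19 = 0.1543^-0.19 = 1.426
D_Vesta = 1.426 × 7.61 km = 10.9 km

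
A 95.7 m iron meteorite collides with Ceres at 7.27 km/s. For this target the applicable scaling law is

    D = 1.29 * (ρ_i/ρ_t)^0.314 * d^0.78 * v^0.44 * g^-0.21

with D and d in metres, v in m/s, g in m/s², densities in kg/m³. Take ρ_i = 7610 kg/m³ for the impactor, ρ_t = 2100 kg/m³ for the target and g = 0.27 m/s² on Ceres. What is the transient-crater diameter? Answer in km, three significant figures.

In SI units: v = 7270 m/s.
(ρ_i/ρ_t)^0.314 = (7610/2100)^0.314 = 1.498
d^0.78 = 95.7^0.78 = 35.08
v^0.44 = 7270^0.44 = 50.01
g^-0.21 = 0.27^-0.21 = 1.316
D = 1.29 × 1.498 × 35.08 × 50.01 × 1.316 = 4461 m
   = 4.461 km

D ≈ 4.46 km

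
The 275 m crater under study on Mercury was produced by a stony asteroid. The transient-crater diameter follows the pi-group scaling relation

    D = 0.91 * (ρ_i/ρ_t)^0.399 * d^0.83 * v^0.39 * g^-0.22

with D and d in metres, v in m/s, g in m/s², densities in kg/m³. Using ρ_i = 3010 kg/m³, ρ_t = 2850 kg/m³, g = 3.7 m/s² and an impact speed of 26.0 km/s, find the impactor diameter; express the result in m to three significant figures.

Rearranging for d: d = [D / (0.91 · (3010/2850)^0.399 · 26000^0.39 · 3.7^-0.22)]^(1/0.83).
(3010/2850)^0.399 = 1.022
26000^0.39 = 52.70
3.7^-0.22 = 0.7499
Denominator = 0.91 × 1.022 × 52.70 × 0.7499 = 36.75
D / 36.75 = 275 / 36.75 = 7.483
d = 7.483^(1/0.83) = 7.483^1.2048 = 11.30 m

d ≈ 11.3 m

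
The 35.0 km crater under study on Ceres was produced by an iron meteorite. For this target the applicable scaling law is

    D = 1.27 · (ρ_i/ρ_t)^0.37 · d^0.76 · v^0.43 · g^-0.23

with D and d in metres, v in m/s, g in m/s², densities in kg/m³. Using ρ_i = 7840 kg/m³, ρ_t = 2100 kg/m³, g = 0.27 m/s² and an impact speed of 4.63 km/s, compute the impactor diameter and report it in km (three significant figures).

Rearranging for d: d = [D / (1.27 · (7840/2100)^0.37 · 4630^0.43 · 0.27^-0.23)]^(1/0.76).
D = 35000 m.
(7840/2100)^0.37 = 1.628
4630^0.43 = 37.69
0.27^-0.23 = 1.351
Denominator = 1.27 × 1.628 × 37.69 × 1.351 = 105.3
D / 105.3 = 35000 / 105.3 = 332.4
d = 332.4^(1/0.76) = 332.4^1.3158 = 2080 m

d ≈ 2.08 km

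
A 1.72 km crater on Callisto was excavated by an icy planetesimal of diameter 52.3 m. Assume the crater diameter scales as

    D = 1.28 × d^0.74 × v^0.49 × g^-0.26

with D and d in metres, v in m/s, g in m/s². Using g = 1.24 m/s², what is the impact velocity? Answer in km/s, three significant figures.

Rearranging for v: v = [D / (1.28 · 52.3^0.74 · 1.24^-0.26)]^(1/0.49).
D = 1720 m.
52.3^0.74 = 18.69
1.24^-0.26 = 0.9456
Denominator = 1.28 × 18.69 × 0.9456 = 22.62
D / 22.62 = 1720 / 22.62 = 76.04
v = 76.04^(1/0.49) = 76.04^2.0408 = 6900 m/s

v ≈ 6.90 km/s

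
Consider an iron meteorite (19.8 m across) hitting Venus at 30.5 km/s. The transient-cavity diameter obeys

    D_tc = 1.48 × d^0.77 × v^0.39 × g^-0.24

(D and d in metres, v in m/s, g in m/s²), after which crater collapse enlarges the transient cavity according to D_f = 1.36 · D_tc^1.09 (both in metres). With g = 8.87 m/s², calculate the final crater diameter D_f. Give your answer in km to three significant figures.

v = 30500 m/s.
d^0.77 = 19.8^0.77 = 9.964
v^0.39 = 30500^0.39 = 56.09
g^-0.24 = 8.87^-0.24 = 0.5922
D_tc = 1.48 × 9.964 × 56.09 × 0.5922 = 489.8 m
D_f = 1.36 × (489.8)^1.09 = 1163 m
     = 1.163 km

D_f ≈ 1.16 km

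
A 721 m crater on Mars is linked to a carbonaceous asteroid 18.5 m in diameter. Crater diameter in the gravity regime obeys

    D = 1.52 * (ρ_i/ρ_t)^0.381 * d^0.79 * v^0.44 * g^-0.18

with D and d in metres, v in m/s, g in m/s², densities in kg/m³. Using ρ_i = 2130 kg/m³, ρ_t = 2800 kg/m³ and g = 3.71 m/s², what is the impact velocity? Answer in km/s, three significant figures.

Rearranging for v: v = [D / (1.52 · (2130/2800)^0.381 · 18.5^0.79 · 3.71^-0.18)]^(1/0.44).
(2130/2800)^0.381 = 0.9010
18.5^0.79 = 10.02
3.71^-0.18 = 0.7898
Denominator = 1.52 × 0.9010 × 10.02 × 0.7898 = 10.84
D / 10.84 = 721 / 10.84 = 66.51
v = 66.51^(1/0.44) = 66.51^2.2727 = 13896 m/s

v ≈ 13.9 km/s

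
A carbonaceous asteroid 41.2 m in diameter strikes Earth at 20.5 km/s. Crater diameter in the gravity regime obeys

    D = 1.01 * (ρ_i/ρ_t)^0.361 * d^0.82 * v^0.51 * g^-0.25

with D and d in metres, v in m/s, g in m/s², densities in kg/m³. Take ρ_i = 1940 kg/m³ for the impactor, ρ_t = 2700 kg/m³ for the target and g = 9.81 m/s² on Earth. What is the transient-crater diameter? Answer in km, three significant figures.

D ≈ 1.69 km

In SI units: v = 20500 m/s.
(ρ_i/ρ_t)^0.361 = (1940/2700)^0.361 = 0.8875
d^0.82 = 41.2^0.82 = 21.10
v^0.51 = 20500^0.51 = 158.1
g^-0.25 = 9.81^-0.25 = 0.5650
D = 1.01 × 0.8875 × 21.10 × 158.1 × 0.5650 = 1689 m
   = 1.689 km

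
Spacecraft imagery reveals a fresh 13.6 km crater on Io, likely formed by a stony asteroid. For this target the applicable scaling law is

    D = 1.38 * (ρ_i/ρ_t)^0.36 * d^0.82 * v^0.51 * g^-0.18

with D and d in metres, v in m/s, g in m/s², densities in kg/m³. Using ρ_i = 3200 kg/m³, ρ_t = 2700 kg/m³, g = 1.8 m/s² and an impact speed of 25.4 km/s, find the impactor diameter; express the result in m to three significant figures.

Rearranging for d: d = [D / (1.38 · (3200/2700)^0.36 · 25400^0.51 · 1.8^-0.18)]^(1/0.82).
D = 13600 m.
(3200/2700)^0.36 = 1.063
25400^0.51 = 176.4
1.8^-0.18 = 0.8996
Denominator = 1.38 × 1.063 × 176.4 × 0.8996 = 232.8
D / 232.8 = 13600 / 232.8 = 58.42
d = 58.42^(1/0.82) = 58.42^1.2195 = 142.7 m

d ≈ 143 m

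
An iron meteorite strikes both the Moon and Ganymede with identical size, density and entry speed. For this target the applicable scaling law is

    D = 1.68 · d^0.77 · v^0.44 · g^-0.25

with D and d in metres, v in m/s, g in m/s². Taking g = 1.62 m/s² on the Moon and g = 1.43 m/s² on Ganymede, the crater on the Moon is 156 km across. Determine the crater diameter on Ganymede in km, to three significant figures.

D ≈ 161 km

All impactor-dependent factors cancel in the ratio, leaving D_Ganymede/D_Moon = (g_Ganymede/g_Moon)^-0.25.
(1.43/1.62)^-0.25 = 0.8827^-0.25 = 1.032
D_Ganymede = 1.032 × 156 km = 161 km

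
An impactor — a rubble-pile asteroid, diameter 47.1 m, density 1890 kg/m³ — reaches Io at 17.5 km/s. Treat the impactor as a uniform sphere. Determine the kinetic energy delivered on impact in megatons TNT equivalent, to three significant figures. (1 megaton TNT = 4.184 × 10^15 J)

v = 17500 m/s.
Mass m = (π/6) ρ d³ = (π/6) × 1890 × (47.1)³ = 1.034 × 10^8 kg
E = ½ m v² = 0.5 × 1.034 × 10^8 × (17500)² = 1.583 × 10^16 J
   = 1.583 × 10^16 / 4.184×10^15 = 3.783 Mt

E ≈ 3.78 Mt TNT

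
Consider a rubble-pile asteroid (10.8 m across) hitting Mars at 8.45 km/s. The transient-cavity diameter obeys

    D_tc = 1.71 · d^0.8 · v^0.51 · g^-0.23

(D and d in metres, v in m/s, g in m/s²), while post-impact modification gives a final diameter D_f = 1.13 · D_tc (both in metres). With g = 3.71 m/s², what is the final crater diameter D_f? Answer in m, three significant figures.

D_f ≈ 965 m

v = 8450 m/s.
d^0.8 = 10.8^0.8 = 6.710
v^0.51 = 8450^0.51 = 100.6
g^-0.23 = 3.71^-0.23 = 0.7397
D_tc = 1.71 × 6.710 × 100.6 × 0.7397 = 853.8 m
D_f = 1.13 × 853.8 = 964.8 m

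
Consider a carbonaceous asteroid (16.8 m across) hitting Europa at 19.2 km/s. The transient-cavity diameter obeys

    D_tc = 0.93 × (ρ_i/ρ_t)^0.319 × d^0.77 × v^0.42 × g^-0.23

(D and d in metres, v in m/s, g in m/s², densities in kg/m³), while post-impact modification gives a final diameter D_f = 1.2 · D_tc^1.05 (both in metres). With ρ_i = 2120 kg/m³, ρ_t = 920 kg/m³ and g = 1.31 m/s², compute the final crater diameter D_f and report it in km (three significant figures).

D_f ≈ 1.04 km

v = 19200 m/s.
(ρ_i/ρ_t)^0.319 = (2120/920)^0.319 = 1.305
d^0.77 = 16.8^0.77 = 8.780
v^0.42 = 19200^0.42 = 62.95
g^-0.23 = 1.31^-0.23 = 0.9398
D_tc = 0.93 × 1.305 × 8.780 × 62.95 × 0.9398 = 630.4 m
D_f = 1.2 × (630.4)^1.05 = 1044 m
     = 1.044 km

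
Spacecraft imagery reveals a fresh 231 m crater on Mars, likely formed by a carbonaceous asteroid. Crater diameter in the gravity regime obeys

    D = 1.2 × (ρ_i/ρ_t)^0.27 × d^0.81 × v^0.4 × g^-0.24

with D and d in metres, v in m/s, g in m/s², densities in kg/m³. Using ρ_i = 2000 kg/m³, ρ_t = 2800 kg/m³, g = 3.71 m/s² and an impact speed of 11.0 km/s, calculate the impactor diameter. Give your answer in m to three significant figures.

d ≈ 11.0 m

Rearranging for d: d = [D / (1.2 · (2000/2800)^0.27 · 11000^0.4 · 3.71^-0.24)]^(1/0.81).
(2000/2800)^0.27 = 0.9132
11000^0.4 = 41.36
3.71^-0.24 = 0.7300
Denominator = 1.2 × 0.9132 × 41.36 × 0.7300 = 33.09
D / 33.09 = 231 / 33.09 = 6.981
d = 6.981^(1/0.81) = 6.981^1.2346 = 11.01 m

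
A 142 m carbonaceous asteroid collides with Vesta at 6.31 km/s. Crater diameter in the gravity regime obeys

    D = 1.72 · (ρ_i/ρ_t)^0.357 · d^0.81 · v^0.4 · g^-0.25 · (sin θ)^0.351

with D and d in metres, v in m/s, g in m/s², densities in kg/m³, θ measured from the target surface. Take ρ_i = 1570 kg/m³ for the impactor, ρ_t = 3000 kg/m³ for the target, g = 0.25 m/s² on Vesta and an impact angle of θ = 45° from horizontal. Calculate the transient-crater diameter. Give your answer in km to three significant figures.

D ≈ 3.13 km

In SI units: v = 6310 m/s.
(ρ_i/ρ_t)^0.357 = (1570/3000)^0.357 = 0.7936
d^0.81 = 142^0.81 = 55.38
v^0.4 = 6310^0.4 = 33.11
g^-0.25 = 0.25^-0.25 = 1.414
(sin 45°)^0.351 = 0.7071^0.351 = 0.8855
D = 1.72 × 0.7936 × 55.38 × 33.11 × 1.414 × 0.8855 = 3134 m
   = 3.134 km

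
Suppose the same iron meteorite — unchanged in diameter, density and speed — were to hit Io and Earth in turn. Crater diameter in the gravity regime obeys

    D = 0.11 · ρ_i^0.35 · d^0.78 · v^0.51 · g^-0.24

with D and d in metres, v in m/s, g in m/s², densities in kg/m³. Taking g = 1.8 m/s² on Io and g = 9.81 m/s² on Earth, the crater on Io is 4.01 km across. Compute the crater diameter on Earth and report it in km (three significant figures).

All impactor-dependent factors cancel in the ratio, leaving D_Earth/D_Io = (g_Earth/g_Io)^-0.24.
(9.81/1.8)^-0.24 = 5.450^-0.24 = 0.6657
D_Earth = 0.6657 × 4.01 km = 2.67 km

D ≈ 2.67 km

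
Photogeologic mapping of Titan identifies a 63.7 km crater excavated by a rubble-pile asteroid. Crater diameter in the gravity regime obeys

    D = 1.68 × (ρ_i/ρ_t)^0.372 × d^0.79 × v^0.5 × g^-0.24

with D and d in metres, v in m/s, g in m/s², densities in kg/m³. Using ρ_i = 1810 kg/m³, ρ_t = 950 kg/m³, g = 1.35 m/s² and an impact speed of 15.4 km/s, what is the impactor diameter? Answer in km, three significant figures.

Rearranging for d: d = [D / (1.68 · (1810/950)^0.372 · 15400^0.5 · 1.35^-0.24)]^(1/0.79).
D = 63700 m.
(1810/950)^0.372 = 1.271
15400^0.5 = 124.1
1.35^-0.24 = 0.9305
Denominator = 1.68 × 1.271 × 124.1 × 0.9305 = 246.6
D / 246.6 = 63700 / 246.6 = 258.3
d = 258.3^(1/0.79) = 258.3^1.2658 = 1130 m

d ≈ 1.13 km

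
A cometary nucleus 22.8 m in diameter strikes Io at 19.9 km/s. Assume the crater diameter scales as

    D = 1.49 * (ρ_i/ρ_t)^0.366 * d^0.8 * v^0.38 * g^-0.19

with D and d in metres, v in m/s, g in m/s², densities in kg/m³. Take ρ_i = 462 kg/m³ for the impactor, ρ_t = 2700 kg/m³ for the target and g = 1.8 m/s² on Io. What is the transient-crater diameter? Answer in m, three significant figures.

D ≈ 366 m

In SI units: v = 19900 m/s.
(ρ_i/ρ_t)^0.366 = (462/2700)^0.366 = 0.5241
d^0.8 = 22.8^0.8 = 12.20
v^0.38 = 19900^0.38 = 43.01
g^-0.19 = 1.8^-0.19 = 0.8943
D = 1.49 × 0.5241 × 12.20 × 43.01 × 0.8943 = 366.4 m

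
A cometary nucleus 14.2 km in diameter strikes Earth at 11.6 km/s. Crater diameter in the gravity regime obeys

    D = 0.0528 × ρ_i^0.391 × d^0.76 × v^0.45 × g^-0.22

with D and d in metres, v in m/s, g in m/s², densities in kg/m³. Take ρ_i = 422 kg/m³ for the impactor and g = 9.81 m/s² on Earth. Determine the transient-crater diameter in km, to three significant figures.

In SI units: d = 14200 m, v = 11600 m/s.
ρ_i^0.391 = 422^0.391 = 10.63
d^0.76 = 14200^0.76 = 1431
v^0.45 = 11600^0.45 = 67.45
g^-0.22 = 9.81^-0.22 = 0.6051
D = 0.0528 × 10.63 × 1431 × 67.45 × 0.6051 = 32781 m
   = 32.78 km

D ≈ 32.8 km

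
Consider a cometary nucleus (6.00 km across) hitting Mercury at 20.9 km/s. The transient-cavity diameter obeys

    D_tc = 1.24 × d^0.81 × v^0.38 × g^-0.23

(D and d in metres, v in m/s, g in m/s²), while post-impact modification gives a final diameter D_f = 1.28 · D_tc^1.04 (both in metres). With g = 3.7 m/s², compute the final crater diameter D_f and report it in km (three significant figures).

In SI: d = 6000 m, v = 20900 m/s.
d^0.81 = 6000^0.81 = 1149
v^0.38 = 20900^0.38 = 43.82
g^-0.23 = 3.7^-0.23 = 0.7401
D_tc = 1.24 × 1149 × 43.82 × 0.7401 = 46210 m
D_f = 1.28 × (46210)^1.04 = 90894 m
     = 90.89 km

D_f ≈ 90.9 km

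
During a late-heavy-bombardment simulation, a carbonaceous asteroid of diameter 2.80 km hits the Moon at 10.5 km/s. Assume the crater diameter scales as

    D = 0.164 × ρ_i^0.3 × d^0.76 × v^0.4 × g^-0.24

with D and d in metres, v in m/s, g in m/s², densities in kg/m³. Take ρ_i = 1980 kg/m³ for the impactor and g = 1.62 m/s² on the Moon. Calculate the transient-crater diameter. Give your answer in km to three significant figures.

In SI units: d = 2800 m, v = 10500 m/s.
ρ_i^0.3 = 1980^0.3 = 9.750
d^0.76 = 2800^0.76 = 416.7
v^0.4 = 10500^0.4 = 40.60
g^-0.24 = 1.62^-0.24 = 0.8907
D = 0.164 × 9.750 × 416.7 × 40.60 × 0.8907 = 24095 m
   = 24.10 km

D ≈ 24.1 km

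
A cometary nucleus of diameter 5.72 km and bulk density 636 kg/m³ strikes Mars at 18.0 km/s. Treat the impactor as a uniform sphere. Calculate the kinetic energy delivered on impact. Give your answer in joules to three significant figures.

E ≈ 1.01 × 10^22 J

d = 5720 m; v = 18000 m/s.
Mass m = (π/6) ρ d³ = (π/6) × 636 × (5720)³ = 6.232 × 10^13 kg
E = ½ m v² = 0.5 × 6.232 × 10^13 × (18000)² = 1.010 × 10^22 J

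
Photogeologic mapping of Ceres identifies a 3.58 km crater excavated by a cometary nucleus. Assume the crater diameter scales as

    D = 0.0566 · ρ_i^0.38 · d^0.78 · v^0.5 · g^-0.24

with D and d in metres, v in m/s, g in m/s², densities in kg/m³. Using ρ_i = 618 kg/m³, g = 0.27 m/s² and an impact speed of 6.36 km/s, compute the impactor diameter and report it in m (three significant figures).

d ≈ 152 m

Rearranging for d: d = [D / (0.0566 · 618^0.38 · 6360^0.5 · 0.27^-0.24)]^(1/0.78).
D = 3580 m.
618^0.38 = 11.50
6360^0.5 = 79.75
0.27^-0.24 = 1.369
Denominator = 0.0566 × 11.50 × 79.75 × 1.369 = 71.06
D / 71.06 = 3580 / 71.06 = 50.38
d = 50.38^(1/0.78) = 50.38^1.2821 = 152.2 m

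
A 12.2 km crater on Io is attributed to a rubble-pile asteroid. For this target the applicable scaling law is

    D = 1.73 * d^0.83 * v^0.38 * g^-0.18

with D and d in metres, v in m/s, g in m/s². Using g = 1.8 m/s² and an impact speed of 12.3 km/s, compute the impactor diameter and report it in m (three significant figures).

d ≈ 660 m

Rearranging for d: d = [D / (1.73 · 12300^0.38 · 1.8^-0.18)]^(1/0.83).
D = 12200 m.
12300^0.38 = 35.82
1.8^-0.18 = 0.8996
Denominator = 1.73 × 35.82 × 0.8996 = 55.75
D / 55.75 = 12200 / 55.75 = 218.8
d = 218.8^(1/0.83) = 218.8^1.2048 = 659.6 m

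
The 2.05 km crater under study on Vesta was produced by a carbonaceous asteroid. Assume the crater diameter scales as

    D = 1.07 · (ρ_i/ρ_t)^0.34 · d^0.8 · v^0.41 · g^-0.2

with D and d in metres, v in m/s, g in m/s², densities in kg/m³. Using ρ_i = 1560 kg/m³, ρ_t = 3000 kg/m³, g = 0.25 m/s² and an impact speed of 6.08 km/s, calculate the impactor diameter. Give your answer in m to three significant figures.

d ≈ 136 m

Rearranging for d: d = [D / (1.07 · (1560/3000)^0.34 · 6080^0.41 · 0.25^-0.2)]^(1/0.8).
D = 2050 m.
(1560/3000)^0.34 = 0.8006
6080^0.41 = 35.60
0.25^-0.2 = 1.320
Denominator = 1.07 × 0.8006 × 35.60 × 1.320 = 40.26
D / 40.26 = 2050 / 40.26 = 50.92
d = 50.92^(1/0.8) = 50.92^1.25 = 136.0 m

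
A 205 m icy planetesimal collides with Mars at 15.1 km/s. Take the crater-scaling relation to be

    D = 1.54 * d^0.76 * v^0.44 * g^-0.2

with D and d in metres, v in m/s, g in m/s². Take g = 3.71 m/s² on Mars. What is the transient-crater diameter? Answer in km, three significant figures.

D ≈ 4.67 km

In SI units: v = 15100 m/s.
d^0.76 = 205^0.76 = 57.14
v^0.44 = 15100^0.44 = 68.98
g^-0.2 = 3.71^-0.2 = 0.7694
D = 1.54 × 57.14 × 68.98 × 0.7694 = 4670 m
   = 4.670 km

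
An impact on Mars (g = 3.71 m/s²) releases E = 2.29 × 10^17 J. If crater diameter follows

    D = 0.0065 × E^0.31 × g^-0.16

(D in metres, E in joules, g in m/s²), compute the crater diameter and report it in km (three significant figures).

D ≈ 1.27 km

E^0.31 = (2.29 × 10^17)^0.31 = 2.407 × 10^5
g^-0.16 = 3.71^-0.16 = 0.8108
D = 0.0065 × 2.407 × 10^5 × 0.8108 = 1269 m
   = 1.269 km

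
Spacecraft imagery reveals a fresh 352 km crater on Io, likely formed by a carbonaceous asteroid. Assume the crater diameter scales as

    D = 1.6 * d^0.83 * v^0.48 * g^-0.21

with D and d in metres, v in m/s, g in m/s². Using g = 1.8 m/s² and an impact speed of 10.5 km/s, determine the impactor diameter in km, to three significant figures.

Rearranging for d: d = [D / (1.6 · 10500^0.48 · 1.8^-0.21)]^(1/0.83).
D = 352000 m.
10500^0.48 = 85.15
1.8^-0.21 = 0.8839
Denominator = 1.6 × 85.15 × 0.8839 = 120.4
D / 120.4 = 352000 / 120.4 = 2924
d = 2924^(1/0.83) = 2924^1.2048 = 14990 m

d ≈ 15.0 km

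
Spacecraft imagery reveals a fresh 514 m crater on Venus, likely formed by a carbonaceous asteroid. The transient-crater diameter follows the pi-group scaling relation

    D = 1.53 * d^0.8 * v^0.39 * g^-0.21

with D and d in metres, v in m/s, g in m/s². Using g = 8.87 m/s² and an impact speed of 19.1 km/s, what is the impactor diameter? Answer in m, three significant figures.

d ≈ 20.9 m

Rearranging for d: d = [D / (1.53 · 19100^0.39 · 8.87^-0.21)]^(1/0.8).
19100^0.39 = 46.73
8.87^-0.21 = 0.6323
Denominator = 1.53 × 46.73 × 0.6323 = 45.21
D / 45.21 = 514 / 45.21 = 11.37
d = 11.37^(1/0.8) = 11.37^1.25 = 20.88 m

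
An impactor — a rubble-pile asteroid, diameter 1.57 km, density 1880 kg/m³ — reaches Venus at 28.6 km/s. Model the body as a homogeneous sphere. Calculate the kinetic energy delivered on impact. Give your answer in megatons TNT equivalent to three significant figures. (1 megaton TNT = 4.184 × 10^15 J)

E ≈ 3.72 × 10^5 Mt TNT

d = 1570 m; v = 28600 m/s.
Mass m = (π/6) ρ d³ = (π/6) × 1880 × (1570)³ = 3.809 × 10^12 kg
E = ½ m v² = 0.5 × 3.809 × 10^12 × (28600)² = 1.558 × 10^21 J
   = 1.558 × 10^21 / 4.184×10^15 = 3.724 × 10^5 Mt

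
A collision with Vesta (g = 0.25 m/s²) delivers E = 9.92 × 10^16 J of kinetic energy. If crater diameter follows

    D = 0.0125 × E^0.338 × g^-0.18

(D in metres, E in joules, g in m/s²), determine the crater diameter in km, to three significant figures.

D ≈ 8.91 km

E^0.338 = (9.92 × 10^16)^0.338 = 5.557 × 10^5
g^-0.18 = 0.25^-0.18 = 1.283
D = 0.0125 × 5.557 × 10^5 × 1.283 = 8912 m
   = 8.912 km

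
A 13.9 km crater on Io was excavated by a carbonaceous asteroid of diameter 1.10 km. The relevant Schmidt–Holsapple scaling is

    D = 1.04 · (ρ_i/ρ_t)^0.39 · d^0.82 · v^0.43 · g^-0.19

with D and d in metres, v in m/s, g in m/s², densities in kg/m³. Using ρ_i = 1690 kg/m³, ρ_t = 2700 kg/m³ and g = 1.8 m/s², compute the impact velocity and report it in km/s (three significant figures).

Rearranging for v: v = [D / (1.04 · (1690/2700)^0.39 · 1100^0.82 · 1.8^-0.19)]^(1/0.43).
D = 13900 m.
(1690/2700)^0.39 = 0.8330
1100^0.82 = 311.8
1.8^-0.19 = 0.8943
Denominator = 1.04 × 0.8330 × 311.8 × 0.8943 = 241.6
D / 241.6 = 13900 / 241.6 = 57.53
v = 57.53^(1/0.43) = 57.53^2.3256 = 12383 m/s

v ≈ 12.4 km/s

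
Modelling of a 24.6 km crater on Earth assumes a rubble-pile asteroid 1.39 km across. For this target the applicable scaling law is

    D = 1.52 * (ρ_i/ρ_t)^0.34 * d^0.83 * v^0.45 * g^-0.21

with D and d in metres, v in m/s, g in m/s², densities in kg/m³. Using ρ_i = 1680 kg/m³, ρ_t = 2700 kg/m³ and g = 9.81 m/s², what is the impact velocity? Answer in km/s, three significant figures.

v ≈ 15.0 km/s

Rearranging for v: v = [D / (1.52 · (1680/2700)^0.34 · 1390^0.83 · 9.81^-0.21)]^(1/0.45).
D = 24600 m.
(1680/2700)^0.34 = 0.8510
1390^0.83 = 406.2
9.81^-0.21 = 0.6191
Denominator = 1.52 × 0.8510 × 406.2 × 0.6191 = 325.3
D / 325.3 = 24600 / 325.3 = 75.62
v = 75.62^(1/0.45) = 75.62^2.2222 = 14952 m/s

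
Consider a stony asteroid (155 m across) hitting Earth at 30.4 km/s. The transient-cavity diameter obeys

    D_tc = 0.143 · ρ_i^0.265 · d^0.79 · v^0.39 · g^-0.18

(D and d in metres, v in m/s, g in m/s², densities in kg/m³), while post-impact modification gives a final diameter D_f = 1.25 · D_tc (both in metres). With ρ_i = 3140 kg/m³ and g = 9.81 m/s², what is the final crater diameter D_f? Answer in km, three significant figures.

v = 30400 m/s.
ρ_i^0.265 = 3140^0.265 = 8.447
d^0.79 = 155^0.79 = 53.75
v^0.39 = 30400^0.39 = 56.02
g^-0.18 = 9.81^-0.18 = 0.6630
D_tc = 0.143 × 8.447 × 53.75 × 56.02 × 0.6630 = 2411 m
D_f = 1.25 × 2411 = 3014 m
     = 3.014 km

D_f ≈ 3.01 km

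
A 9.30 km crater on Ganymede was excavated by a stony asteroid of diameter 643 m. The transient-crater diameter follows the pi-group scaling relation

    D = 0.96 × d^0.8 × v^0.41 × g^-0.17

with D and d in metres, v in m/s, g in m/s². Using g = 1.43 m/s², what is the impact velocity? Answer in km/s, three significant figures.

v ≈ 20.3 km/s

Rearranging for v: v = [D / (0.96 · 643^0.8 · 1.43^-0.17)]^(1/0.41).
D = 9300 m.
643^0.8 = 176.4
1.43^-0.17 = 0.9410
Denominator = 0.96 × 176.4 × 0.9410 = 159.4
D / 159.4 = 9300 / 159.4 = 58.34
v = 58.34^(1/0.41) = 58.34^2.439 = 20286 m/s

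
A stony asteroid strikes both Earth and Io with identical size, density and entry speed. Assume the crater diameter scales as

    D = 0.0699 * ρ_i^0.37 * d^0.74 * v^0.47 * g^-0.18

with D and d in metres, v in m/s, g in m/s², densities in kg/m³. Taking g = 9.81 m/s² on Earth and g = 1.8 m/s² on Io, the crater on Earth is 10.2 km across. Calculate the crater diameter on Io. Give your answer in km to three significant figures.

D ≈ 13.8 km

All impactor-dependent factors cancel in the ratio, leaving D_Io/D_Earth = (g_Io/g_Earth)^-0.18.
(1.8/9.81)^-0.18 = 0.1835^-0.18 = 1.357
D_Io = 1.357 × 10.2 km = 13.8 km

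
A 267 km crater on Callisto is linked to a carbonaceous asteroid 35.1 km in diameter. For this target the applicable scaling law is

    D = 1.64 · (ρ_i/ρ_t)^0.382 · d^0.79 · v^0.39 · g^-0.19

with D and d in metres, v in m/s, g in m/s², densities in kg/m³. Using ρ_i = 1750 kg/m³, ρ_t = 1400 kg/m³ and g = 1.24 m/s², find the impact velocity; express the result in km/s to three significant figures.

Rearranging for v: v = [D / (1.64 · (1750/1400)^0.382 · 35100^0.79 · 1.24^-0.19)]^(1/0.39).
D = 267000 m.
(1750/1400)^0.382 = 1.089
35100^0.79 = 3898
1.24^-0.19 = 0.9600
Denominator = 1.64 × 1.089 × 3898 × 0.9600 = 6683
D / 6683 = 267000 / 6683 = 39.95
v = 39.95^(1/0.39) = 39.95^2.5641 = 12778 m/s

v ≈ 12.8 km/s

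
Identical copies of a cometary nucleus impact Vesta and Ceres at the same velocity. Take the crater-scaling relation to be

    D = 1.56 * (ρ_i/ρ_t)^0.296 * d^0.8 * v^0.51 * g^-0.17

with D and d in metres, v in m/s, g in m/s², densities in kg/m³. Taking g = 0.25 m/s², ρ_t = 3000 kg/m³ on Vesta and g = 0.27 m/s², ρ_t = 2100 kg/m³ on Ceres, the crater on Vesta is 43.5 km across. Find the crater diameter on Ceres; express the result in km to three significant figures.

D ≈ 47.7 km

The impactor-only factors (d, v, ρ_i) cancel in the ratio, leaving D_Ceres/D_Vesta = (g_Ceres/g_Vesta)^-0.17 · (ρ_t,Vesta/ρ_t,Ceres)^0.296.
(0.27/0.25)^-0.17 = 1.080^-0.17 = 0.9870
(3000/2100)^0.296 = 1.429^0.296 = 1.111
Ratio = 0.9870 × 1.111 = 1.097
D_Ceres = 1.097 × 43.5 km = 47.7 km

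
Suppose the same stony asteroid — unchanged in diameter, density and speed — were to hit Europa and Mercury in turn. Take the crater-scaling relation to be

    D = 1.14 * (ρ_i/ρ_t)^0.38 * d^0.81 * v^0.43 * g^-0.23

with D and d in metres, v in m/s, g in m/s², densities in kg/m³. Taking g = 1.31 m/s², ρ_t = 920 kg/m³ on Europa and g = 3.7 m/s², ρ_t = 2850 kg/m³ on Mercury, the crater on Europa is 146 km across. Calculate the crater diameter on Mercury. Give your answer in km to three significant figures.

D ≈ 74.8 km

The impactor-only factors (d, v, ρ_i) cancel in the ratio, leaving D_Mercury/D_Europa = (g_Mercury/g_Europa)^-0.23 · (ρ_t,Europa/ρ_t,Mercury)^0.38.
(3.7/1.31)^-0.23 = 2.824^-0.23 = 0.7876
(920/2850)^0.38 = 0.3228^0.38 = 0.6507
Ratio = 0.7876 × 0.6507 = 0.5125
D_Mercury = 0.5125 × 146 km = 74.8 km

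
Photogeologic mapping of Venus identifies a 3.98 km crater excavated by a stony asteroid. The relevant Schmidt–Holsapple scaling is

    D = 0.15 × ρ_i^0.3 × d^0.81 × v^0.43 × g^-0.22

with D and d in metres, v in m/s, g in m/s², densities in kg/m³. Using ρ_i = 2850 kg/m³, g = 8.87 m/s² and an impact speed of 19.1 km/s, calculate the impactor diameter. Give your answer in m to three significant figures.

d ≈ 147 m

Rearranging for d: d = [D / (0.15 · 2850^0.3 · 19100^0.43 · 8.87^-0.22)]^(1/0.81).
D = 3980 m.
2850^0.3 = 10.88
19100^0.43 = 69.32
8.87^-0.22 = 0.6187
Denominator = 0.15 × 10.88 × 69.32 × 0.6187 = 69.99
D / 69.99 = 3980 / 69.99 = 56.87
d = 56.87^(1/0.81) = 56.87^1.2346 = 146.8 m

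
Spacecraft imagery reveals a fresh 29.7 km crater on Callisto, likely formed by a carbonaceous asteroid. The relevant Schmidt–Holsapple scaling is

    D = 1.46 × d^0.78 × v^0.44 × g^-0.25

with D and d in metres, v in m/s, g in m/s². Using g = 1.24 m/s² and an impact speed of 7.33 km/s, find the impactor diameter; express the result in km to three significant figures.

Rearranging for d: d = [D / (1.46 · 7330^0.44 · 1.24^-0.25)]^(1/0.78).
D = 29700 m.
7330^0.44 = 50.19
1.24^-0.25 = 0.9476
Denominator = 1.46 × 50.19 × 0.9476 = 69.44
D / 69.44 = 29700 / 69.44 = 427.7
d = 427.7^(1/0.78) = 427.7^1.2821 = 2363 m

d ≈ 2.36 km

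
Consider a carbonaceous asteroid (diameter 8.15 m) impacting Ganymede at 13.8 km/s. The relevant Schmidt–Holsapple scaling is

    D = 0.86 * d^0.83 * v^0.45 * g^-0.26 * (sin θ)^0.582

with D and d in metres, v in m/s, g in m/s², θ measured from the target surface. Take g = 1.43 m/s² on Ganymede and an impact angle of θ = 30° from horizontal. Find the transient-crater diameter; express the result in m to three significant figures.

In SI units: v = 13800 m/s.
d^0.83 = 8.15^0.83 = 5.705
v^0.45 = 13800^0.45 = 72.94
g^-0.26 = 1.43^-0.26 = 0.9112
(sin 30°)^0.582 = 0.5000^0.582 = 0.6680
D = 0.86 × 5.705 × 72.94 × 0.9112 × 0.6680 = 217.8 m

D ≈ 218 m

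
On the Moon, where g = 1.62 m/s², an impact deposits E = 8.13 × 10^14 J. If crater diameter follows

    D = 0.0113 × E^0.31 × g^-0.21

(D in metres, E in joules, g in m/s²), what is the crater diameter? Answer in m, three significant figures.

E^0.31 = (8.13 × 10^14)^0.31 = 4.189 × 10^4
g^-0.21 = 1.62^-0.21 = 0.9037
D = 0.0113 × 4.189 × 10^4 × 0.9037 = 427.8 m

D ≈ 428 m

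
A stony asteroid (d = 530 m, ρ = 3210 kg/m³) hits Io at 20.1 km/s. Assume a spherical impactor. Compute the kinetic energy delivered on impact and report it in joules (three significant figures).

E ≈ 5.05 × 10^19 J

v = 20100 m/s.
Mass m = (π/6) ρ d³ = (π/6) × 3210 × (530)³ = 2.502 × 10^11 kg
E = ½ m v² = 0.5 × 2.502 × 10^11 × (20100)² = 5.054 × 10^19 J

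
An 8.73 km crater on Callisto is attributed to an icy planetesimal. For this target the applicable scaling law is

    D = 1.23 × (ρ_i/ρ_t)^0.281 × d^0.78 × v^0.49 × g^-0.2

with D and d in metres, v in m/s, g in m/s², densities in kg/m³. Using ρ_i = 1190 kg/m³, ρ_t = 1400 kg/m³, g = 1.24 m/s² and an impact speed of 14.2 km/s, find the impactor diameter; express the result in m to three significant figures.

d ≈ 239 m

Rearranging for d: d = [D / (1.23 · (1190/1400)^0.281 · 14200^0.49 · 1.24^-0.2)]^(1/0.78).
D = 8730 m.
(1190/1400)^0.281 = 0.9554
14200^0.49 = 108.3
1.24^-0.2 = 0.9579
Denominator = 1.23 × 0.9554 × 108.3 × 0.9579 = 121.9
D / 121.9 = 8730 / 121.9 = 71.62
d = 71.62^(1/0.78) = 71.62^1.2821 = 239.0 m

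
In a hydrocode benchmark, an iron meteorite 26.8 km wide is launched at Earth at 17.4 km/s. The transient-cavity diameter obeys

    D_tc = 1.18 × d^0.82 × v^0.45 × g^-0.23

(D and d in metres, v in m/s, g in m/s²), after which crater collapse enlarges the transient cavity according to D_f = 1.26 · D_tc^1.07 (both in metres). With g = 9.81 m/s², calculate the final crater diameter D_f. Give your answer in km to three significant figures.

D_f ≈ 725 km

In SI: d = 26800 m, v = 17400 m/s.
d^0.82 = 26800^0.82 = 4276
v^0.45 = 17400^0.45 = 80.96
g^-0.23 = 9.81^-0.23 = 0.5914
D_tc = 1.18 × 4276 × 80.96 × 0.5914 = 2.416 × 10^5 m
D_f = 1.26 × (2.416 × 10^5)^1.07 = 7.249 × 10^5 m
     = 724.9 km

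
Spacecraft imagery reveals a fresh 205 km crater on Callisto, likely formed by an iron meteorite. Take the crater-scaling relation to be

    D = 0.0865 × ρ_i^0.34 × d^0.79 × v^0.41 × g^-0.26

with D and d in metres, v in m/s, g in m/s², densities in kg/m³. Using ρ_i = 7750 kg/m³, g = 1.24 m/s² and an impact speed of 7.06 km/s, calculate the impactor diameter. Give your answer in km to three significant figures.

Rearranging for d: d = [D / (0.0865 · 7750^0.34 · 7060^0.41 · 1.24^-0.26)]^(1/0.79).
D = 205000 m.
7750^0.34 = 21.01
7060^0.41 = 37.85
1.24^-0.26 = 0.9456
Denominator = 0.0865 × 21.01 × 37.85 × 0.9456 = 65.05
D / 65.05 = 205000 / 65.05 = 3151
d = 3151^(1/0.79) = 3151^1.2658 = 26812 m

d ≈ 26.8 km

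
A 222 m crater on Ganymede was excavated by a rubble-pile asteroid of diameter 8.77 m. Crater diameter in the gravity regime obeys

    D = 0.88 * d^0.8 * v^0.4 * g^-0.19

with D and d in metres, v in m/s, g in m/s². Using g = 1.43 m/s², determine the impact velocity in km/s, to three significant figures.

Rearranging for v: v = [D / (0.88 · 8.77^0.8 · 1.43^-0.19)]^(1/0.4).
8.77^0.8 = 5.681
1.43^-0.19 = 0.9343
Denominator = 0.88 × 5.681 × 0.9343 = 4.671
D / 4.671 = 222 / 4.671 = 47.53
v = 47.53^(1/0.4) = 47.53^2.5 = 15575 m/s

v ≈ 15.6 km/s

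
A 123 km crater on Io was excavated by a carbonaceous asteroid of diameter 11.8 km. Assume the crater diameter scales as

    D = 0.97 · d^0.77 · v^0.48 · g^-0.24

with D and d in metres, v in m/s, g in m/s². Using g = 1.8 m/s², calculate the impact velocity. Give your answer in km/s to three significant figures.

v ≈ 16.9 km/s

Rearranging for v: v = [D / (0.97 · 11800^0.77 · 1.8^-0.24)]^(1/0.48).
D = 123000 m.
11800^0.77 = 1366
1.8^-0.24 = 0.8684
Denominator = 0.97 × 1366 × 0.8684 = 1151
D / 1151 = 123000 / 1151 = 106.9
v = 106.9^(1/0.48) = 106.9^2.0833 = 16864 m/s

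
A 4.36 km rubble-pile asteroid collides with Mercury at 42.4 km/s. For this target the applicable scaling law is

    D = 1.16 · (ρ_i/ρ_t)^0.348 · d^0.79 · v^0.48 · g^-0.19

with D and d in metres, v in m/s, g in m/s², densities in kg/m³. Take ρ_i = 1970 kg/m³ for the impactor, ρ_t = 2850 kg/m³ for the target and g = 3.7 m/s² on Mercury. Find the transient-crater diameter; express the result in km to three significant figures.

In SI units: d = 4360 m, v = 42400 m/s.
(ρ_i/ρ_t)^0.348 = (1970/2850)^0.348 = 0.8794
d^0.79 = 4360^0.79 = 750.2
v^0.48 = 42400^0.48 = 166.4
g^-0.19 = 3.7^-0.19 = 0.7799
D = 1.16 × 0.8794 × 750.2 × 166.4 × 0.7799 = 99315 m
   = 99.31 km

D ≈ 99.3 km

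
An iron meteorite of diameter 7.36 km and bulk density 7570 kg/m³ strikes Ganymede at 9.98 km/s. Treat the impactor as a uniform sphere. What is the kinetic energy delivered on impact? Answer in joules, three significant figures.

d = 7360 m; v = 9980 m/s.
Mass m = (π/6) ρ d³ = (π/6) × 7570 × (7360)³ = 1.580 × 10^15 kg
E = ½ m v² = 0.5 × 1.580 × 10^15 × (9980)² = 7.868 × 10^22 J

E ≈ 7.87 × 10^22 J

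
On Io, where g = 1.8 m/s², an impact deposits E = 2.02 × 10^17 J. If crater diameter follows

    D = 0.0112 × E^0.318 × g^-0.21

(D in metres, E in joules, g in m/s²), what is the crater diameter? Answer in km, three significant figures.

D ≈ 3.15 km

E^0.318 = (2.02 × 10^17)^0.318 = 3.185 × 10^5
g^-0.21 = 1.8^-0.21 = 0.8839
D = 0.0112 × 3.185 × 10^5 × 0.8839 = 3153 m
   = 3.153 km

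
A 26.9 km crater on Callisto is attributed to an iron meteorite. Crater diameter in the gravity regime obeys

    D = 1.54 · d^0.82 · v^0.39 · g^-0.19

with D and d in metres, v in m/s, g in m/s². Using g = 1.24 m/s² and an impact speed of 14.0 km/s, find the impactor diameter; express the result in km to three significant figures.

d ≈ 1.67 km

Rearranging for d: d = [D / (1.54 · 14000^0.39 · 1.24^-0.19)]^(1/0.82).
D = 26900 m.
14000^0.39 = 41.40
1.24^-0.19 = 0.9600
Denominator = 1.54 × 41.40 × 0.9600 = 61.21
D / 61.21 = 26900 / 61.21 = 439.5
d = 439.5^(1/0.82) = 439.5^1.2195 = 1671 m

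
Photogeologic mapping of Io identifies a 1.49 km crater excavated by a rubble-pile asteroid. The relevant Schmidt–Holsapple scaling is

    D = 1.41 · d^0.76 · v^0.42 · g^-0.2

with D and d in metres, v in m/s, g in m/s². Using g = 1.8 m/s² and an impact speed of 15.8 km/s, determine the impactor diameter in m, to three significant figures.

Rearranging for d: d = [D / (1.41 · 15800^0.42 · 1.8^-0.2)]^(1/0.76).
D = 1490 m.
15800^0.42 = 58.00
1.8^-0.2 = 0.8891
Denominator = 1.41 × 58.00 × 0.8891 = 72.71
D / 72.71 = 1490 / 72.71 = 20.49
d = 20.49^(1/0.76) = 20.49^1.3158 = 53.18 m

d ≈ 53.2 m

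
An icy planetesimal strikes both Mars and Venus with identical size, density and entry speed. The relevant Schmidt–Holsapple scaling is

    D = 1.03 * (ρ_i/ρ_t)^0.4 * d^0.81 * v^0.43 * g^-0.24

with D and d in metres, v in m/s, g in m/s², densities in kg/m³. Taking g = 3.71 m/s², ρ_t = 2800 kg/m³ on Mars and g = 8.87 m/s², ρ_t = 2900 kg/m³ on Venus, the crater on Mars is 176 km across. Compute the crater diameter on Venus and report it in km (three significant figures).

D ≈ 141 km

The impactor-only factors (d, v, ρ_i) cancel in the ratio, leaving D_Venus/D_Mars = (g_Venus/g_Mars)^-0.24 · (ρ_t,Mars/ρ_t,Venus)^0.4.
(8.87/3.71)^-0.24 = 2.391^-0.24 = 0.8112
(2800/2900)^0.4 = 0.9655^0.4 = 0.9861
Ratio = 0.8112 × 0.9861 = 0.7999
D_Venus = 0.7999 × 176 km = 141 km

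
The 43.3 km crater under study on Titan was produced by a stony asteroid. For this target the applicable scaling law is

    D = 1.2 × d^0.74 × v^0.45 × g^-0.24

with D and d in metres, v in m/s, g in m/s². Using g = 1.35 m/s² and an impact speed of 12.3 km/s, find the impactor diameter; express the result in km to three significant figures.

d ≈ 5.17 km

Rearranging for d: d = [D / (1.2 · 12300^0.45 · 1.35^-0.24)]^(1/0.74).
D = 43300 m.
12300^0.45 = 69.26
1.35^-0.24 = 0.9305
Denominator = 1.2 × 69.26 × 0.9305 = 77.34
D / 77.34 = 43300 / 77.34 = 559.9
d = 559.9^(1/0.74) = 559.9^1.3514 = 5174 m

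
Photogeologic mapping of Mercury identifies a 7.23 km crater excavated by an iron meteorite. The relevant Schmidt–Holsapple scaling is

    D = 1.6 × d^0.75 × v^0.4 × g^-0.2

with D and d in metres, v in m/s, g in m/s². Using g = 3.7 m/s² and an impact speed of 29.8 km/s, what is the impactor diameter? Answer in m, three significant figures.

d ≈ 435 m

Rearranging for d: d = [D / (1.6 · 29800^0.4 · 3.7^-0.2)]^(1/0.75).
D = 7230 m.
29800^0.4 = 61.62
3.7^-0.2 = 0.7698
Denominator = 1.6 × 61.62 × 0.7698 = 75.90
D / 75.90 = 7230 / 75.90 = 95.26
d = 95.26^(1/0.75) = 95.26^1.3333 = 435.0 m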